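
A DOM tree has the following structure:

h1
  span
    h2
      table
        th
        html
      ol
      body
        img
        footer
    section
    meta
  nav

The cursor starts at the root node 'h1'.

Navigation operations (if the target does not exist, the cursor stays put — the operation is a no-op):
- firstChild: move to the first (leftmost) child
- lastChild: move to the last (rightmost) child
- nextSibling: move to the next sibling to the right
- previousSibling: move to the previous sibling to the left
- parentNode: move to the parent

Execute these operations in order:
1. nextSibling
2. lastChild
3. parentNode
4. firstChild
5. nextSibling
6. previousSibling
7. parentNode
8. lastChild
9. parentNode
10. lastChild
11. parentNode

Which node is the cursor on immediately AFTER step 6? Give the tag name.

Answer: span

Derivation:
After 1 (nextSibling): h1 (no-op, stayed)
After 2 (lastChild): nav
After 3 (parentNode): h1
After 4 (firstChild): span
After 5 (nextSibling): nav
After 6 (previousSibling): span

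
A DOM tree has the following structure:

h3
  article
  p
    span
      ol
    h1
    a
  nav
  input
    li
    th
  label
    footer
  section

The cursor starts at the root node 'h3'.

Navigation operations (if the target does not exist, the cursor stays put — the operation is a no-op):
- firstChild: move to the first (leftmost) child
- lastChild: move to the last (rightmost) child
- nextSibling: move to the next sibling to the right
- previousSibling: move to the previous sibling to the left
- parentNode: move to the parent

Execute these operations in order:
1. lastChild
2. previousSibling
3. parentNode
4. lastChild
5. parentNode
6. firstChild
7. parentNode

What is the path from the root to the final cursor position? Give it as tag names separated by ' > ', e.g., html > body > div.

After 1 (lastChild): section
After 2 (previousSibling): label
After 3 (parentNode): h3
After 4 (lastChild): section
After 5 (parentNode): h3
After 6 (firstChild): article
After 7 (parentNode): h3

Answer: h3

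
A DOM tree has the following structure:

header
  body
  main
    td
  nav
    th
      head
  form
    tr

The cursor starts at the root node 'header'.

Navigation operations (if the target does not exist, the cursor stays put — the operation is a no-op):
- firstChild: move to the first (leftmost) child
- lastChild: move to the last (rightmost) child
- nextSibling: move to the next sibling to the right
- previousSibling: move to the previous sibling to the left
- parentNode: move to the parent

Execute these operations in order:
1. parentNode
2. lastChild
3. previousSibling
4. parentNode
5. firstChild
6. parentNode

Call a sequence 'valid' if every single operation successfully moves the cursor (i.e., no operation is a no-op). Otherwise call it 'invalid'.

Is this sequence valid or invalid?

Answer: invalid

Derivation:
After 1 (parentNode): header (no-op, stayed)
After 2 (lastChild): form
After 3 (previousSibling): nav
After 4 (parentNode): header
After 5 (firstChild): body
After 6 (parentNode): header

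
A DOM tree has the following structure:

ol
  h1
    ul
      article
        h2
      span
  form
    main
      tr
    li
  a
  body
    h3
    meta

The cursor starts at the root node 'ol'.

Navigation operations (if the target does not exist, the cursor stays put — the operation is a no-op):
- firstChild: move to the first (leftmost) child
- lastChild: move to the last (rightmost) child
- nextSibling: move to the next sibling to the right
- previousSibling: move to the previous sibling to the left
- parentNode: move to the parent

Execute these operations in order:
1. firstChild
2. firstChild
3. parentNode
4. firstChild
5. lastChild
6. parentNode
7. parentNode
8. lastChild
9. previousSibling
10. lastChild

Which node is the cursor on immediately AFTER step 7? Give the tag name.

Answer: h1

Derivation:
After 1 (firstChild): h1
After 2 (firstChild): ul
After 3 (parentNode): h1
After 4 (firstChild): ul
After 5 (lastChild): span
After 6 (parentNode): ul
After 7 (parentNode): h1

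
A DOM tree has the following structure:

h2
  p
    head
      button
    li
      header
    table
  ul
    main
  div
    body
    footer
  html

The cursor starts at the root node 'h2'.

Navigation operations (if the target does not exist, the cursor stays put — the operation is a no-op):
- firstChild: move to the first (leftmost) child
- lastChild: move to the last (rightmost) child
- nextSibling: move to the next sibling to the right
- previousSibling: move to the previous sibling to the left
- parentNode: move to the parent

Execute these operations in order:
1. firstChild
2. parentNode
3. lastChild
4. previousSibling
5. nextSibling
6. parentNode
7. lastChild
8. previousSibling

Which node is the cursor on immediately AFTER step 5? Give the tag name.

After 1 (firstChild): p
After 2 (parentNode): h2
After 3 (lastChild): html
After 4 (previousSibling): div
After 5 (nextSibling): html

Answer: html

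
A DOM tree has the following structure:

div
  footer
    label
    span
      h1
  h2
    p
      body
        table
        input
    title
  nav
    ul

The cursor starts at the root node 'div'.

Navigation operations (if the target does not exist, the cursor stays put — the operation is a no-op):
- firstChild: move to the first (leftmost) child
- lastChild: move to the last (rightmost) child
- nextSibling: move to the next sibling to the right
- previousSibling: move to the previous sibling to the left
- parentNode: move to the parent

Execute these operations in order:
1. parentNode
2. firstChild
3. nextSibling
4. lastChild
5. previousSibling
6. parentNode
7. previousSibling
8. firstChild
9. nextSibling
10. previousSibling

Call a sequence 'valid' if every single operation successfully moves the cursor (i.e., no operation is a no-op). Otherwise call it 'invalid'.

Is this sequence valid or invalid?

After 1 (parentNode): div (no-op, stayed)
After 2 (firstChild): footer
After 3 (nextSibling): h2
After 4 (lastChild): title
After 5 (previousSibling): p
After 6 (parentNode): h2
After 7 (previousSibling): footer
After 8 (firstChild): label
After 9 (nextSibling): span
After 10 (previousSibling): label

Answer: invalid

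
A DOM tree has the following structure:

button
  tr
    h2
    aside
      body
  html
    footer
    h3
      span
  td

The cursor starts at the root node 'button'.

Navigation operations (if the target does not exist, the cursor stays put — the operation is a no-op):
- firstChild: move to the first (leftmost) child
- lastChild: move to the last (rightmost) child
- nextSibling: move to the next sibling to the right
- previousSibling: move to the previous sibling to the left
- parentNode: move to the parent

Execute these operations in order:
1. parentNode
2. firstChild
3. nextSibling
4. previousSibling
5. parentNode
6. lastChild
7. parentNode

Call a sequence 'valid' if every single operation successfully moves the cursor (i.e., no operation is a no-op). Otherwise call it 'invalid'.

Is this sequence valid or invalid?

After 1 (parentNode): button (no-op, stayed)
After 2 (firstChild): tr
After 3 (nextSibling): html
After 4 (previousSibling): tr
After 5 (parentNode): button
After 6 (lastChild): td
After 7 (parentNode): button

Answer: invalid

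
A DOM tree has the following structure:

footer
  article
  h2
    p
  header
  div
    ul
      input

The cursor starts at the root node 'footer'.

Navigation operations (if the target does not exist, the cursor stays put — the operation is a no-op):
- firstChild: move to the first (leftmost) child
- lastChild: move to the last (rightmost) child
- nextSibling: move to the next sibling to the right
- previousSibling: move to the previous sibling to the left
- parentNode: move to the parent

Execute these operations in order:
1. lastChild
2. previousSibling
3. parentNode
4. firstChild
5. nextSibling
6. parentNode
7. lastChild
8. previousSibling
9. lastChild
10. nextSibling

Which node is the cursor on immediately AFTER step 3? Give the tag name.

After 1 (lastChild): div
After 2 (previousSibling): header
After 3 (parentNode): footer

Answer: footer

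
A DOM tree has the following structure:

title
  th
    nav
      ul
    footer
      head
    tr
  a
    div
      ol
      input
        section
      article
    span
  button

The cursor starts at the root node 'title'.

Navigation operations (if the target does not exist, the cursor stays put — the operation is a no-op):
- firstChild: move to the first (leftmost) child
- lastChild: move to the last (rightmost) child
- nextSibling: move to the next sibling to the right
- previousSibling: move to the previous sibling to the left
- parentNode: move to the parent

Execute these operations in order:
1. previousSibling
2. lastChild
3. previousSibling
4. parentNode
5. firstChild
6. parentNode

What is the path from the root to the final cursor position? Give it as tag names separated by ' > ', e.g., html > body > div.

Answer: title

Derivation:
After 1 (previousSibling): title (no-op, stayed)
After 2 (lastChild): button
After 3 (previousSibling): a
After 4 (parentNode): title
After 5 (firstChild): th
After 6 (parentNode): title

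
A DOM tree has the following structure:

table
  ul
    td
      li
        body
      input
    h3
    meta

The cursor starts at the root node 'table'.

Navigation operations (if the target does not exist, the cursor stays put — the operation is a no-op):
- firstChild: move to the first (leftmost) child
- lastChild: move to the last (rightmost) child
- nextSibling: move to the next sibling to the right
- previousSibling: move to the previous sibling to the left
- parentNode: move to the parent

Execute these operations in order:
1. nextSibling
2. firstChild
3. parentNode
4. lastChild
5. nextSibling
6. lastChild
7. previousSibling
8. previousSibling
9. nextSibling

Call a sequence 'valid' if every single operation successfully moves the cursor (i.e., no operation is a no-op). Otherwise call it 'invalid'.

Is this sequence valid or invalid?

After 1 (nextSibling): table (no-op, stayed)
After 2 (firstChild): ul
After 3 (parentNode): table
After 4 (lastChild): ul
After 5 (nextSibling): ul (no-op, stayed)
After 6 (lastChild): meta
After 7 (previousSibling): h3
After 8 (previousSibling): td
After 9 (nextSibling): h3

Answer: invalid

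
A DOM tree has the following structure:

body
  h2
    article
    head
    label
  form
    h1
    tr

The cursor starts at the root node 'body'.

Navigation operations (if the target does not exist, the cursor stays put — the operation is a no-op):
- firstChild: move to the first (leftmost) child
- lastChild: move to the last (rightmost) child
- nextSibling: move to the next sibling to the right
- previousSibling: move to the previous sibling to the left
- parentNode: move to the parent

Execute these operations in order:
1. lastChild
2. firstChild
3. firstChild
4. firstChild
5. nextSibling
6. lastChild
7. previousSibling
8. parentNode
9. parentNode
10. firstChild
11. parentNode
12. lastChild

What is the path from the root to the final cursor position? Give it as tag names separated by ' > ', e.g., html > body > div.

Answer: body > form

Derivation:
After 1 (lastChild): form
After 2 (firstChild): h1
After 3 (firstChild): h1 (no-op, stayed)
After 4 (firstChild): h1 (no-op, stayed)
After 5 (nextSibling): tr
After 6 (lastChild): tr (no-op, stayed)
After 7 (previousSibling): h1
After 8 (parentNode): form
After 9 (parentNode): body
After 10 (firstChild): h2
After 11 (parentNode): body
After 12 (lastChild): form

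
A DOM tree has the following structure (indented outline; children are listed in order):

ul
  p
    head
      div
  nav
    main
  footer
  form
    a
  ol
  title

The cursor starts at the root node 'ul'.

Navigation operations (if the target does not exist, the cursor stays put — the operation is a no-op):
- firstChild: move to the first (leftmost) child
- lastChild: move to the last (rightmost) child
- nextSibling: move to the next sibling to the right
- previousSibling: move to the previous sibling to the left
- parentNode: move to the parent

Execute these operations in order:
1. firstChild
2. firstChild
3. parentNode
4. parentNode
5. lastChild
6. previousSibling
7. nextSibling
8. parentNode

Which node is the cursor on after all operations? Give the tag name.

Answer: ul

Derivation:
After 1 (firstChild): p
After 2 (firstChild): head
After 3 (parentNode): p
After 4 (parentNode): ul
After 5 (lastChild): title
After 6 (previousSibling): ol
After 7 (nextSibling): title
After 8 (parentNode): ul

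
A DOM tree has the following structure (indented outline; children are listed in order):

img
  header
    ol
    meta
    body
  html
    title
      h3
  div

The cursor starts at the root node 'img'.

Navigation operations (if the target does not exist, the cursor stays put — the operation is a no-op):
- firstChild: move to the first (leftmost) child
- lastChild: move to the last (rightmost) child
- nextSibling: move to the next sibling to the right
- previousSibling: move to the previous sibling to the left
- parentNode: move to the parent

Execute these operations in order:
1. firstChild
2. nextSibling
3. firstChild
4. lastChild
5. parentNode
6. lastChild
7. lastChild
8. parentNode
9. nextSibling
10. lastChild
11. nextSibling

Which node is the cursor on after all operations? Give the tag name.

Answer: h3

Derivation:
After 1 (firstChild): header
After 2 (nextSibling): html
After 3 (firstChild): title
After 4 (lastChild): h3
After 5 (parentNode): title
After 6 (lastChild): h3
After 7 (lastChild): h3 (no-op, stayed)
After 8 (parentNode): title
After 9 (nextSibling): title (no-op, stayed)
After 10 (lastChild): h3
After 11 (nextSibling): h3 (no-op, stayed)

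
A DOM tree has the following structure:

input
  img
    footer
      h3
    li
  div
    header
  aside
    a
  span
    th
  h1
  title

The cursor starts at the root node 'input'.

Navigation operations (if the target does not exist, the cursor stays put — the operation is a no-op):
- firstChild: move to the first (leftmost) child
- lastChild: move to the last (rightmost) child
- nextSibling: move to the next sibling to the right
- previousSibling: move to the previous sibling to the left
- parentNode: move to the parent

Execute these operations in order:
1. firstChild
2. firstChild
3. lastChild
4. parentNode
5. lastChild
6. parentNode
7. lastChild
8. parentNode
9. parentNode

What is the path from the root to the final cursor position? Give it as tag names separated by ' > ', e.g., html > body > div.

Answer: input > img

Derivation:
After 1 (firstChild): img
After 2 (firstChild): footer
After 3 (lastChild): h3
After 4 (parentNode): footer
After 5 (lastChild): h3
After 6 (parentNode): footer
After 7 (lastChild): h3
After 8 (parentNode): footer
After 9 (parentNode): img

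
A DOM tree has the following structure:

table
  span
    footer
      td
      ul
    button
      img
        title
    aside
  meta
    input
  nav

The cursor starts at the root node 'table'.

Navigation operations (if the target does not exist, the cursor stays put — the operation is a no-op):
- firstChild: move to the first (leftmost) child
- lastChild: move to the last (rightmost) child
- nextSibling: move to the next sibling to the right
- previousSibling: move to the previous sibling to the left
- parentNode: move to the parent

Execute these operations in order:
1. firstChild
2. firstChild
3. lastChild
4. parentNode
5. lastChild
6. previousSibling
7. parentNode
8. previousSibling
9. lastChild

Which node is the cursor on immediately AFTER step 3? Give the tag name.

Answer: ul

Derivation:
After 1 (firstChild): span
After 2 (firstChild): footer
After 3 (lastChild): ul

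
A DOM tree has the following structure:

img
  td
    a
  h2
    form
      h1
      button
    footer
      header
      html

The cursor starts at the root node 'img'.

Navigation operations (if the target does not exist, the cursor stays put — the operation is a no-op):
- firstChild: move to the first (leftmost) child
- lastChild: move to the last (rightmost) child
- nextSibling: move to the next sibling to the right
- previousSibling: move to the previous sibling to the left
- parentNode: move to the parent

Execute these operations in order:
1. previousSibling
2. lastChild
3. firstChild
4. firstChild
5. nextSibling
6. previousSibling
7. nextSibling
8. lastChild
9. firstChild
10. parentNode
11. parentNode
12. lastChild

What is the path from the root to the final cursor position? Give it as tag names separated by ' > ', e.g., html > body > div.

After 1 (previousSibling): img (no-op, stayed)
After 2 (lastChild): h2
After 3 (firstChild): form
After 4 (firstChild): h1
After 5 (nextSibling): button
After 6 (previousSibling): h1
After 7 (nextSibling): button
After 8 (lastChild): button (no-op, stayed)
After 9 (firstChild): button (no-op, stayed)
After 10 (parentNode): form
After 11 (parentNode): h2
After 12 (lastChild): footer

Answer: img > h2 > footer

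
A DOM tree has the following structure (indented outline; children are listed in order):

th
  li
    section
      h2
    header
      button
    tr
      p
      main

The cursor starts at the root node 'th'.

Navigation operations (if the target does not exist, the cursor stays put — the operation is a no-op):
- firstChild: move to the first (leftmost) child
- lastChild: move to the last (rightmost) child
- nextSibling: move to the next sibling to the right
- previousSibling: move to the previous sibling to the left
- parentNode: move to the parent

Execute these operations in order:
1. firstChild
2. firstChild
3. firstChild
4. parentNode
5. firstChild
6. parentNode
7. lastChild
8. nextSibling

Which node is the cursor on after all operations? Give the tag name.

Answer: h2

Derivation:
After 1 (firstChild): li
After 2 (firstChild): section
After 3 (firstChild): h2
After 4 (parentNode): section
After 5 (firstChild): h2
After 6 (parentNode): section
After 7 (lastChild): h2
After 8 (nextSibling): h2 (no-op, stayed)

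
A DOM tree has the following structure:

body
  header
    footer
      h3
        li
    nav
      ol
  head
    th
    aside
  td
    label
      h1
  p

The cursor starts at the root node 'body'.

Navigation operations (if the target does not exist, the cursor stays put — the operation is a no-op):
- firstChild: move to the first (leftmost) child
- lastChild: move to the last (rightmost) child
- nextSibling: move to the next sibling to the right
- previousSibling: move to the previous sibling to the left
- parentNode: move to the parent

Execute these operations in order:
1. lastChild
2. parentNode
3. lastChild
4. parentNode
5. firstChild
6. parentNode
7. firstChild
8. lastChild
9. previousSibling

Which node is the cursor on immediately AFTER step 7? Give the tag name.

Answer: header

Derivation:
After 1 (lastChild): p
After 2 (parentNode): body
After 3 (lastChild): p
After 4 (parentNode): body
After 5 (firstChild): header
After 6 (parentNode): body
After 7 (firstChild): header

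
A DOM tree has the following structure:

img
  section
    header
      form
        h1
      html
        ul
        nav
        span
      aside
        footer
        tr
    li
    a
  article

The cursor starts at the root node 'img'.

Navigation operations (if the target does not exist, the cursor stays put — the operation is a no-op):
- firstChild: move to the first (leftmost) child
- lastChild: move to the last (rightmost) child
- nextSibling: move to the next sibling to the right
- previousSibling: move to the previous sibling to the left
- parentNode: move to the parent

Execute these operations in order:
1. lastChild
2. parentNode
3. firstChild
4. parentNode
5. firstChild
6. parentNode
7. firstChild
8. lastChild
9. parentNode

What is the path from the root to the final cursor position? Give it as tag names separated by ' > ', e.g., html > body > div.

Answer: img > section

Derivation:
After 1 (lastChild): article
After 2 (parentNode): img
After 3 (firstChild): section
After 4 (parentNode): img
After 5 (firstChild): section
After 6 (parentNode): img
After 7 (firstChild): section
After 8 (lastChild): a
After 9 (parentNode): section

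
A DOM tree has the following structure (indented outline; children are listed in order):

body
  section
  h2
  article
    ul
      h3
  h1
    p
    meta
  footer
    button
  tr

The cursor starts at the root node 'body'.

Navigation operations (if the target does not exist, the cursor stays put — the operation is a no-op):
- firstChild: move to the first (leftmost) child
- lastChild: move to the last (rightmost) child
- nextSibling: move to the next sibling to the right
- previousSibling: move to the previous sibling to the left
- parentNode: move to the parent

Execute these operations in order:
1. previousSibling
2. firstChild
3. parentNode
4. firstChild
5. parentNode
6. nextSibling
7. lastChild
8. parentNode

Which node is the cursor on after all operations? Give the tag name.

After 1 (previousSibling): body (no-op, stayed)
After 2 (firstChild): section
After 3 (parentNode): body
After 4 (firstChild): section
After 5 (parentNode): body
After 6 (nextSibling): body (no-op, stayed)
After 7 (lastChild): tr
After 8 (parentNode): body

Answer: body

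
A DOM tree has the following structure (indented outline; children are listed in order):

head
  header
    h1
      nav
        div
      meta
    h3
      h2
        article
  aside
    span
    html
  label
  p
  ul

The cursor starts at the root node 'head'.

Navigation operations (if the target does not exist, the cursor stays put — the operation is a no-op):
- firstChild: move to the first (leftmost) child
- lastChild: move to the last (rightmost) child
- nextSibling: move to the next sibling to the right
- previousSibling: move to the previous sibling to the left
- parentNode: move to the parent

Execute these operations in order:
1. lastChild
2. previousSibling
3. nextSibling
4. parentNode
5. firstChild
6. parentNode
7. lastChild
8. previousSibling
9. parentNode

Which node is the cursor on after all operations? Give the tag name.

Answer: head

Derivation:
After 1 (lastChild): ul
After 2 (previousSibling): p
After 3 (nextSibling): ul
After 4 (parentNode): head
After 5 (firstChild): header
After 6 (parentNode): head
After 7 (lastChild): ul
After 8 (previousSibling): p
After 9 (parentNode): head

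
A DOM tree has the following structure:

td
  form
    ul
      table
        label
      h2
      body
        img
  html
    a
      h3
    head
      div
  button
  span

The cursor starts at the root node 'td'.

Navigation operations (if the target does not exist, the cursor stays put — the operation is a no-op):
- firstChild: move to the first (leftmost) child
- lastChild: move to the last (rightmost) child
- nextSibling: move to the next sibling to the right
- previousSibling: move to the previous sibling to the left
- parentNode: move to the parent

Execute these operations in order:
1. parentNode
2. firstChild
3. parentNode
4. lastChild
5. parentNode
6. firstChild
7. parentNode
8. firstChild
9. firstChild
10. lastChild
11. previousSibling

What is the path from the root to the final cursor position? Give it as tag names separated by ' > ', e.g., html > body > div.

Answer: td > form > ul > h2

Derivation:
After 1 (parentNode): td (no-op, stayed)
After 2 (firstChild): form
After 3 (parentNode): td
After 4 (lastChild): span
After 5 (parentNode): td
After 6 (firstChild): form
After 7 (parentNode): td
After 8 (firstChild): form
After 9 (firstChild): ul
After 10 (lastChild): body
After 11 (previousSibling): h2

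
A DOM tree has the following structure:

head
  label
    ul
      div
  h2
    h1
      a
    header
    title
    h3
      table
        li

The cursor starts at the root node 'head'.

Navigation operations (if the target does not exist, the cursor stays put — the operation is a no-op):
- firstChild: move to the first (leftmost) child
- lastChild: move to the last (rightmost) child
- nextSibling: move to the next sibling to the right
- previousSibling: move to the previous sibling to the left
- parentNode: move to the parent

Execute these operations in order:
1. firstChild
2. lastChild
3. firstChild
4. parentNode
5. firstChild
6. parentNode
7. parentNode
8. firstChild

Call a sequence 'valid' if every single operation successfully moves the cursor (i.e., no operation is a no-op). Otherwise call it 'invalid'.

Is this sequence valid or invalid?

Answer: valid

Derivation:
After 1 (firstChild): label
After 2 (lastChild): ul
After 3 (firstChild): div
After 4 (parentNode): ul
After 5 (firstChild): div
After 6 (parentNode): ul
After 7 (parentNode): label
After 8 (firstChild): ul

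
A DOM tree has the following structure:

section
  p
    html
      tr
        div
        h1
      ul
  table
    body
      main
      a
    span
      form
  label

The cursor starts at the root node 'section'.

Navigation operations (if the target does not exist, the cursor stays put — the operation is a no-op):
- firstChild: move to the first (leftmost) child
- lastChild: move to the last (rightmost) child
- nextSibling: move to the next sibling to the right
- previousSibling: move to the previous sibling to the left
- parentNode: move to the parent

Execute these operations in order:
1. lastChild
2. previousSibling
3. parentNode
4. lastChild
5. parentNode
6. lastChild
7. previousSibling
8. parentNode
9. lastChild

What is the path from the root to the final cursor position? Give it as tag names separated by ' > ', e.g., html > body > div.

After 1 (lastChild): label
After 2 (previousSibling): table
After 3 (parentNode): section
After 4 (lastChild): label
After 5 (parentNode): section
After 6 (lastChild): label
After 7 (previousSibling): table
After 8 (parentNode): section
After 9 (lastChild): label

Answer: section > label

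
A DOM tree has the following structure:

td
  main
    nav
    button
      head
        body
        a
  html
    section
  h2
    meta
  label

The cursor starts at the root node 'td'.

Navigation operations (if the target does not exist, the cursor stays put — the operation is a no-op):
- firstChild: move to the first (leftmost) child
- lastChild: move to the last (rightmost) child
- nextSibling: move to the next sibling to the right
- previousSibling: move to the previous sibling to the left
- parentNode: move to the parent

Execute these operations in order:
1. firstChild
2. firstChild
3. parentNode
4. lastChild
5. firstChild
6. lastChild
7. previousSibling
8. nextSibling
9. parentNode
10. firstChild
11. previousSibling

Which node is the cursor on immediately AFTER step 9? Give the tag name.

Answer: head

Derivation:
After 1 (firstChild): main
After 2 (firstChild): nav
After 3 (parentNode): main
After 4 (lastChild): button
After 5 (firstChild): head
After 6 (lastChild): a
After 7 (previousSibling): body
After 8 (nextSibling): a
After 9 (parentNode): head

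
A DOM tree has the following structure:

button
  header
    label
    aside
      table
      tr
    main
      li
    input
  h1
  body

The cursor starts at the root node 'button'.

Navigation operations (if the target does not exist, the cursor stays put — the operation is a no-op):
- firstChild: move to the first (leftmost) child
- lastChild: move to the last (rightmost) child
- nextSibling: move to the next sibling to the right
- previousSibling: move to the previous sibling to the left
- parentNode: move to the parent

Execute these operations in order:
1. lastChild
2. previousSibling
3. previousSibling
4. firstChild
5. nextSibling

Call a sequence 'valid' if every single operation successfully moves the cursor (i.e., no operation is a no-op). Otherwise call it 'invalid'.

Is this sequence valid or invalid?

After 1 (lastChild): body
After 2 (previousSibling): h1
After 3 (previousSibling): header
After 4 (firstChild): label
After 5 (nextSibling): aside

Answer: valid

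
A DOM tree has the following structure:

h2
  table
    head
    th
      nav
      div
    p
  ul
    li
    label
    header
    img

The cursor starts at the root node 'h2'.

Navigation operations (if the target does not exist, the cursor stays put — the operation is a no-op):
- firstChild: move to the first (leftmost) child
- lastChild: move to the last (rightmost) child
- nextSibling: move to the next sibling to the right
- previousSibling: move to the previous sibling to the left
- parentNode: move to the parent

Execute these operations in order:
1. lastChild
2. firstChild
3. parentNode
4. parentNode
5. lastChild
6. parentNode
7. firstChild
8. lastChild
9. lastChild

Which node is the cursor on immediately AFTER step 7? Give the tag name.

After 1 (lastChild): ul
After 2 (firstChild): li
After 3 (parentNode): ul
After 4 (parentNode): h2
After 5 (lastChild): ul
After 6 (parentNode): h2
After 7 (firstChild): table

Answer: table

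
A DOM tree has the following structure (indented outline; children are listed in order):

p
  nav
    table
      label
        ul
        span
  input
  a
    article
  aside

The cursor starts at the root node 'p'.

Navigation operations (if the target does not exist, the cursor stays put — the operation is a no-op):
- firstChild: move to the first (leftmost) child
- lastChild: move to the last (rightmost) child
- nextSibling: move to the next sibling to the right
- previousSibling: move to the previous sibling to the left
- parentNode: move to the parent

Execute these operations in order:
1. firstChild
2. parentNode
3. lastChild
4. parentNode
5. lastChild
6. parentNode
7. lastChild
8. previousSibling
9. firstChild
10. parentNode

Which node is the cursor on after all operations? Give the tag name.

Answer: a

Derivation:
After 1 (firstChild): nav
After 2 (parentNode): p
After 3 (lastChild): aside
After 4 (parentNode): p
After 5 (lastChild): aside
After 6 (parentNode): p
After 7 (lastChild): aside
After 8 (previousSibling): a
After 9 (firstChild): article
After 10 (parentNode): a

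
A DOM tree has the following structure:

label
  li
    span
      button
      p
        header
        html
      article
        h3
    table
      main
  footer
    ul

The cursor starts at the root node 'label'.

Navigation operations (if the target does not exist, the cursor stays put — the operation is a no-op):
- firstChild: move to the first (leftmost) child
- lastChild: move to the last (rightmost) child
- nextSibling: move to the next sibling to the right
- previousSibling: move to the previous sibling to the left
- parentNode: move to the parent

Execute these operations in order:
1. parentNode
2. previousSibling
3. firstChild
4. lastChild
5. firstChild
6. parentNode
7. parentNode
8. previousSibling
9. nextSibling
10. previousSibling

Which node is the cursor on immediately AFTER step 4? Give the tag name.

After 1 (parentNode): label (no-op, stayed)
After 2 (previousSibling): label (no-op, stayed)
After 3 (firstChild): li
After 4 (lastChild): table

Answer: table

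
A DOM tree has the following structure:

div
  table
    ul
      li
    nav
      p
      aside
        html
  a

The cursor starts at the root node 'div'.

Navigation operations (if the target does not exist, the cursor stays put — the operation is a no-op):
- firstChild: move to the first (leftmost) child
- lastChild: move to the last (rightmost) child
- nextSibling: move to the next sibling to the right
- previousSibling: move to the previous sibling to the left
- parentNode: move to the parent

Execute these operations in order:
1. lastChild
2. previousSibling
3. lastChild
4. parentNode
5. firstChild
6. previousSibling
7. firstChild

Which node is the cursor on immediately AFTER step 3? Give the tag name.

After 1 (lastChild): a
After 2 (previousSibling): table
After 3 (lastChild): nav

Answer: nav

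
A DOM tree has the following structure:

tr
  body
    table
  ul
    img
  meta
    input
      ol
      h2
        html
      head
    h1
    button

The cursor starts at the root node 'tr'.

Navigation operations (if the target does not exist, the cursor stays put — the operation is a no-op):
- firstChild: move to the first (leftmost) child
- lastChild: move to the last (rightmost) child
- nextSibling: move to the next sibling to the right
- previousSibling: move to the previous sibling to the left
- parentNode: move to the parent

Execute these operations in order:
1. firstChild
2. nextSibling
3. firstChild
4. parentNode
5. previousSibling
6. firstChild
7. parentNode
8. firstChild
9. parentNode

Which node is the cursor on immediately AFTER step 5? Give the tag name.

After 1 (firstChild): body
After 2 (nextSibling): ul
After 3 (firstChild): img
After 4 (parentNode): ul
After 5 (previousSibling): body

Answer: body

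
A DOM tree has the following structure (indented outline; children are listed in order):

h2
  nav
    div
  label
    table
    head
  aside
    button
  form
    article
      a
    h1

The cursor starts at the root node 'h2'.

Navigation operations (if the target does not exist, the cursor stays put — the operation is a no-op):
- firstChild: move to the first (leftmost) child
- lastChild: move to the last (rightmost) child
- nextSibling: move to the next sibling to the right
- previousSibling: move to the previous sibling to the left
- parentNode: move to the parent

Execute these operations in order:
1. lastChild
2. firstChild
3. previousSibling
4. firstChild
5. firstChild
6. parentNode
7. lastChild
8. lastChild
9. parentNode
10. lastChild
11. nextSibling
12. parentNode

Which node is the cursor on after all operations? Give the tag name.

Answer: article

Derivation:
After 1 (lastChild): form
After 2 (firstChild): article
After 3 (previousSibling): article (no-op, stayed)
After 4 (firstChild): a
After 5 (firstChild): a (no-op, stayed)
After 6 (parentNode): article
After 7 (lastChild): a
After 8 (lastChild): a (no-op, stayed)
After 9 (parentNode): article
After 10 (lastChild): a
After 11 (nextSibling): a (no-op, stayed)
After 12 (parentNode): article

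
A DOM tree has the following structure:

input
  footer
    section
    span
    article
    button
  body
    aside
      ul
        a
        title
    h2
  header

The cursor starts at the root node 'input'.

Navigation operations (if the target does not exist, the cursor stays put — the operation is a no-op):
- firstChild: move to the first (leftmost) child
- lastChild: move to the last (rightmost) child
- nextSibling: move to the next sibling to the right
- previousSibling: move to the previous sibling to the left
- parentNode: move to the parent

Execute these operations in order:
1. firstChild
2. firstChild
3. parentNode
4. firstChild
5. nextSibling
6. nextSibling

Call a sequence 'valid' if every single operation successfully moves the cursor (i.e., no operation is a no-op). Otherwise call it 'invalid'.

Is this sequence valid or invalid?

Answer: valid

Derivation:
After 1 (firstChild): footer
After 2 (firstChild): section
After 3 (parentNode): footer
After 4 (firstChild): section
After 5 (nextSibling): span
After 6 (nextSibling): article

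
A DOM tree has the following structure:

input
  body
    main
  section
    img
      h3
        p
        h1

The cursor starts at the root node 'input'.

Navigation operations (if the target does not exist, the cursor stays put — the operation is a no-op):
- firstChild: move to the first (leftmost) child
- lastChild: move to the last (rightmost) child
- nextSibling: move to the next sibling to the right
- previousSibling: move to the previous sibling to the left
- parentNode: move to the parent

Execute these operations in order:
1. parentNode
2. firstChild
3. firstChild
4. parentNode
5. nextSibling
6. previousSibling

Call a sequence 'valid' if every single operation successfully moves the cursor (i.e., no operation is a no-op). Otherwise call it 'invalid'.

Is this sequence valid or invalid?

Answer: invalid

Derivation:
After 1 (parentNode): input (no-op, stayed)
After 2 (firstChild): body
After 3 (firstChild): main
After 4 (parentNode): body
After 5 (nextSibling): section
After 6 (previousSibling): body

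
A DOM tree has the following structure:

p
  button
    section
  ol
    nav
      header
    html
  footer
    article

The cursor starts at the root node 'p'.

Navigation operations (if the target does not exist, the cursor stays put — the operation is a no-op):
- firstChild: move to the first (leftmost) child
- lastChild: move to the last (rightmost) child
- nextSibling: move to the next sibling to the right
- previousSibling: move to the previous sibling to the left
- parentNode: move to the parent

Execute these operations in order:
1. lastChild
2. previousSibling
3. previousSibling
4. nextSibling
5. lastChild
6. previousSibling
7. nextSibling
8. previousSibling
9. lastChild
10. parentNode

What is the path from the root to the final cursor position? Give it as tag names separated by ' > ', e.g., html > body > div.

After 1 (lastChild): footer
After 2 (previousSibling): ol
After 3 (previousSibling): button
After 4 (nextSibling): ol
After 5 (lastChild): html
After 6 (previousSibling): nav
After 7 (nextSibling): html
After 8 (previousSibling): nav
After 9 (lastChild): header
After 10 (parentNode): nav

Answer: p > ol > nav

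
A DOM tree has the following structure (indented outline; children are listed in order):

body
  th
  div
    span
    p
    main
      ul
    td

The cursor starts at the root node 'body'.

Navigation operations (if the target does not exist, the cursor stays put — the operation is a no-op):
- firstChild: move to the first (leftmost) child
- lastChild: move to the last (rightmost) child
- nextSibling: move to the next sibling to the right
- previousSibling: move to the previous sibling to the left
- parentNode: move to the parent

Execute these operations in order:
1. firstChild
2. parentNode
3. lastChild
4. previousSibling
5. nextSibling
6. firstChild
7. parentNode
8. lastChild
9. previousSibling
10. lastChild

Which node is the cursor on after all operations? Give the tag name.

After 1 (firstChild): th
After 2 (parentNode): body
After 3 (lastChild): div
After 4 (previousSibling): th
After 5 (nextSibling): div
After 6 (firstChild): span
After 7 (parentNode): div
After 8 (lastChild): td
After 9 (previousSibling): main
After 10 (lastChild): ul

Answer: ul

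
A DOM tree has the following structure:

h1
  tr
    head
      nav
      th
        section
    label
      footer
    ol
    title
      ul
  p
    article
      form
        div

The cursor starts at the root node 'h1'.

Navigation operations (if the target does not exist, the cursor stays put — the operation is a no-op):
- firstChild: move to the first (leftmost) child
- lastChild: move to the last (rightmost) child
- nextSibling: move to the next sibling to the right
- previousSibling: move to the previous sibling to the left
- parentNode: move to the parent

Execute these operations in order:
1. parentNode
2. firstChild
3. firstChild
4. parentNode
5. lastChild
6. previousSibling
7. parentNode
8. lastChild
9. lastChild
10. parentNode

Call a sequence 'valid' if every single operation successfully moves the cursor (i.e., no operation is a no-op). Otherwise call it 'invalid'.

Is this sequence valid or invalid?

Answer: invalid

Derivation:
After 1 (parentNode): h1 (no-op, stayed)
After 2 (firstChild): tr
After 3 (firstChild): head
After 4 (parentNode): tr
After 5 (lastChild): title
After 6 (previousSibling): ol
After 7 (parentNode): tr
After 8 (lastChild): title
After 9 (lastChild): ul
After 10 (parentNode): title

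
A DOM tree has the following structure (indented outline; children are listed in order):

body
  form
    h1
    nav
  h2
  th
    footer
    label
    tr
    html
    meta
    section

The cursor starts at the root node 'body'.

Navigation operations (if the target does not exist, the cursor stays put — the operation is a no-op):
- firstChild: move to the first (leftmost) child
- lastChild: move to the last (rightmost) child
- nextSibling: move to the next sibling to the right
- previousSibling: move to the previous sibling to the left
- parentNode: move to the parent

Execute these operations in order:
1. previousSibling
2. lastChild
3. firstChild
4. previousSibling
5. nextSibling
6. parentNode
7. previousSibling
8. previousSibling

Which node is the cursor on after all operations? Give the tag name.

After 1 (previousSibling): body (no-op, stayed)
After 2 (lastChild): th
After 3 (firstChild): footer
After 4 (previousSibling): footer (no-op, stayed)
After 5 (nextSibling): label
After 6 (parentNode): th
After 7 (previousSibling): h2
After 8 (previousSibling): form

Answer: form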